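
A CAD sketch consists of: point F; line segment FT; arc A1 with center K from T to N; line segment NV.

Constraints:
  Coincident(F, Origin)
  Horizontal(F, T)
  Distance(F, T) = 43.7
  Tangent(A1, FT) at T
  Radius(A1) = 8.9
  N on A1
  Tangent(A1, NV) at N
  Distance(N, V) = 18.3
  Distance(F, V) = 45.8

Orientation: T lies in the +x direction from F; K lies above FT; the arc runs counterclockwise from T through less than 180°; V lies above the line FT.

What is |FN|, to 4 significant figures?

52.09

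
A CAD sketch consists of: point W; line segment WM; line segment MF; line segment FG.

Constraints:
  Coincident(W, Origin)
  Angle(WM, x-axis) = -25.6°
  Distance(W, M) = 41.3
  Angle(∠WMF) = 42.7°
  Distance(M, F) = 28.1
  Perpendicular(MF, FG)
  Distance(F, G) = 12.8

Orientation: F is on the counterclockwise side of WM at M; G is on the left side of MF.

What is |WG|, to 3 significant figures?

15.4

∠WMF = 42.7°, so MF runs at -25.6° + (180° − 42.7°) = 112° from the x-axis; with |MF| = 28.1, F = M + 28.1·(cos 112°, sin 112°) = (26.9, 8.26). The perpendicularity gives FG at right angles to MF; with |FG| = 12.8 on the left of MF, G = F + 12.8·(-0.929, -0.370) = (15.0, 3.53). Then |WG| = |G − W| = 15.4.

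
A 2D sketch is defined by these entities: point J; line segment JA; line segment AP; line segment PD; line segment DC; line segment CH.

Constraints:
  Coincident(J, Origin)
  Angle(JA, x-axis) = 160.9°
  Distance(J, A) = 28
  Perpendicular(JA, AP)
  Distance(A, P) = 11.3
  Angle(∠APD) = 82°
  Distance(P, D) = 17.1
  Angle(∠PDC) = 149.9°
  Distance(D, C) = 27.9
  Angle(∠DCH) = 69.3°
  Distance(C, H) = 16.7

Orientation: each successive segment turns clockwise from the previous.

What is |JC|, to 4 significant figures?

13.69

∠APD = 82.0° gives PD at -27.10° from the x-axis; with |PD| = 17.1, D = (-7.538, 12.05). ∠PDC = 149.9° gives DC at -57.20° from the x-axis; with |DC| = 27.9, C = (7.575, -11.40). Then |JC| = |C − J| = 13.69.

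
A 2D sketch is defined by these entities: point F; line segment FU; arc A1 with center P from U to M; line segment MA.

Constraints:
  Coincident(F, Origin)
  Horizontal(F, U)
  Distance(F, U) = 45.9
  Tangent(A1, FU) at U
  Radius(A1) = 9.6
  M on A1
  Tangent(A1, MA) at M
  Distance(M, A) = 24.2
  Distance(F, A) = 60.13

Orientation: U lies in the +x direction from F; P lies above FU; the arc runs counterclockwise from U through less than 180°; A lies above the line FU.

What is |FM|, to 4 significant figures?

56.47

Checks: ∠(PU, UF) = 90.00° ✓; |PU| = 9.600 ✓; |PM| = 9.600 ✓; ∠(PM, MA) = 90.00° ✓; |MA| = 24.20 ✓; |FA| = 60.13 ✓.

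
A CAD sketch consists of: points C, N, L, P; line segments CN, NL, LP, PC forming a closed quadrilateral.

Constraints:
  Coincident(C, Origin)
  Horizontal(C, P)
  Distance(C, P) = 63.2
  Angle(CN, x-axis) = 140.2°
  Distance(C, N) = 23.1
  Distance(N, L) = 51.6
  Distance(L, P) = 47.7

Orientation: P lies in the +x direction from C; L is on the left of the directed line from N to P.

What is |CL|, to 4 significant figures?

45.57

Checks: |NL| = 51.60 ✓; |LP| = 47.70 ✓.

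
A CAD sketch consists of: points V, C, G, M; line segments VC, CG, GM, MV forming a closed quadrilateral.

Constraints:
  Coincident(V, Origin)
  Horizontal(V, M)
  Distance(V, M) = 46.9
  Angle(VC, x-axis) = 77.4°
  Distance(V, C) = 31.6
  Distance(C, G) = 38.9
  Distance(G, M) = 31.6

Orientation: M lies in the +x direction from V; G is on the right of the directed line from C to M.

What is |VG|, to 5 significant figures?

17.519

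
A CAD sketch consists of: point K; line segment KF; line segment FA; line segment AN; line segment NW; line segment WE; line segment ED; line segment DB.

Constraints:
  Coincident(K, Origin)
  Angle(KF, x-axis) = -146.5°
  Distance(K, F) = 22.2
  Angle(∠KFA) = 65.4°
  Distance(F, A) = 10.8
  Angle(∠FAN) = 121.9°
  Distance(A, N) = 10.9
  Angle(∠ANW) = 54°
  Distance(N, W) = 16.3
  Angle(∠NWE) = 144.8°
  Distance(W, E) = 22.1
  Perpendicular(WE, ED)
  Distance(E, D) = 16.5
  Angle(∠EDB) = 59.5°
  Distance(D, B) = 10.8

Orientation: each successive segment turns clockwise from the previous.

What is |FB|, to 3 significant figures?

8.93

K is at the origin; KF runs at -146.5° with length 22.2, so F = (-18.5, -12.3). ∠KFA = 65.4° gives FA at 98.9° from the x-axis; with |FA| = 10.8, A = (-20.2, -1.58). ∠FAN = 121.9° gives AN at 40.8° from the x-axis; with |AN| = 10.9, N = (-11.9, 5.54). ∠ANW = 54.0° gives NW at -85.2° from the x-axis; with |NW| = 16.3, W = (-10.6, -10.7). ∠NWE = 144.8° gives WE at -120° from the x-axis; with |WE| = 22.1, E = (-21.8, -29.8). WE is perpendicular to ED, so ED runs at 150°; with |ED| = 16.5, D = (-36.0, -21.4). ∠EDB = 59.5° gives DB at 29.1° from the x-axis; with |DB| = 10.8, B = (-26.5, -16.2). Then |FB| = |B − F| = 8.93.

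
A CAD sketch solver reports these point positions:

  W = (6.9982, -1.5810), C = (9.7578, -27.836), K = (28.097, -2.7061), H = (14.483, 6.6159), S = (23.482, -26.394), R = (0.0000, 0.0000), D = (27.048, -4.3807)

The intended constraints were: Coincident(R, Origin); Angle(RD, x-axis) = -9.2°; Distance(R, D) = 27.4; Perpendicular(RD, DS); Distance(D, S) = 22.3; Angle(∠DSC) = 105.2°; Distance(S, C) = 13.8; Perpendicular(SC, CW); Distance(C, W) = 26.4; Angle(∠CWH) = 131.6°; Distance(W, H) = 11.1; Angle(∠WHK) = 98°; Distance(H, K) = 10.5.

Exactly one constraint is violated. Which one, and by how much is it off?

Distance(H, K) = 10.5 — off by 6.00.

R = (0.00, 0.00) ✓; RD at -9.200° ✓; |RD| = 27.40 ✓; ∠(RD, DS) = 90.00° ✓; |DS| = 22.30 ✓; ∠DSC = 105.2° ✓; |SC| = 13.80 ✓; ∠(SC, CW) = 90.00° ✓; |CW| = 26.40 ✓; ∠CWH = 131.6° ✓; |WH| = 11.10 ✓; ∠WHK = 98.00° ✓; |HK| = 16.50 ✗.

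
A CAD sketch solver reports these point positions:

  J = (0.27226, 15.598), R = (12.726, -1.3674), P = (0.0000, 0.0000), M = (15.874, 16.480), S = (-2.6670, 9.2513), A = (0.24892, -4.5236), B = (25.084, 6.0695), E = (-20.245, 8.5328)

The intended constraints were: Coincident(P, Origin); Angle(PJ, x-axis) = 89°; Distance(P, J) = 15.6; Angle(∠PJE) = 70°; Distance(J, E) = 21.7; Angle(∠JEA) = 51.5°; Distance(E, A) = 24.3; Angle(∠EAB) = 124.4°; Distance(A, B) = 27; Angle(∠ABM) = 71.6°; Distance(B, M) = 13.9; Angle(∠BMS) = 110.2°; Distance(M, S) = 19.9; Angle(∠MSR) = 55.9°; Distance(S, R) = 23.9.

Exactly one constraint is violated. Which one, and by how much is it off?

Distance(S, R) = 23.9 — off by 5.20.

P = (0.00, 0.00) ✓; PJ at 89.00° ✓; |PJ| = 15.60 ✓; ∠PJE = 70.00° ✓; |JE| = 21.70 ✓; ∠JEA = 51.50° ✓; |EA| = 24.30 ✓; ∠EAB = 124.4° ✓; |AB| = 27.00 ✓; ∠ABM = 71.60° ✓; |BM| = 13.90 ✓; ∠BMS = 110.2° ✓; |MS| = 19.90 ✓; ∠MSR = 55.90° ✓; |SR| = 18.70 ✗.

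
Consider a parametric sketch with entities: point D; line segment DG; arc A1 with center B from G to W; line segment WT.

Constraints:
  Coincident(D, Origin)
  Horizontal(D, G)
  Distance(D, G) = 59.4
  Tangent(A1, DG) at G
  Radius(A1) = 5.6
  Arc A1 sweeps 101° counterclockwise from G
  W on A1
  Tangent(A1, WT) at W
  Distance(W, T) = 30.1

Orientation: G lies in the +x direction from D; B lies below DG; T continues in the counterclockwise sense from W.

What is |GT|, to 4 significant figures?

36.22

D is at the origin; D and G share the same y with |DG| = 59.4 and G on the +x side, so G = (59.40, 0.000). Since A1 is tangent to DG there, BG ⟂ DG, so B = G + (0, -5.6) = (59.40, -5.600). On A1, G sits at bearing 90° from B; a 101° counterclockwise sweep puts W at bearing 191°, so W = B + 5.6·(cos 191°, sin 191°) = (53.90, -6.669). Since A1 is tangent to WT there, BW ⟂ WT, so WT runs along (−sin 191°, cos 191°); with |WT| = 30.1, T = (59.65, -36.22). Then |GT| = |T − G| = 36.22.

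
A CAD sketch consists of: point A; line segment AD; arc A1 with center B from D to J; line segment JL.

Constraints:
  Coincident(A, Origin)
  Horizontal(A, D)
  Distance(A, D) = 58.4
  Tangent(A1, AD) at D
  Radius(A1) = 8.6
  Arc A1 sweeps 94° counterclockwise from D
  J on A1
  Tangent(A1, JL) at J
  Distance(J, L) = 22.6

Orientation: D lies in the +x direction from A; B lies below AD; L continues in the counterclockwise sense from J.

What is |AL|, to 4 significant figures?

60.41

A is at the origin; AD is horizontal with |AD| = 58.4 and D on the +x side, so D = (58.40, 0.000). The tangent condition forces BD to be normal to AD, so B = D + (0, -8.6) = (58.40, -8.600). On A1, D sits at bearing 90° from B; a 94° counterclockwise sweep puts J at bearing 184°, so J = B + 8.6·(cos 184°, sin 184°) = (49.82, -9.200). A1 meets JL tangentially, so BJ is at right angles to JL, so JL runs along (−sin 184°, cos 184°); with |JL| = 22.6, L = (51.40, -31.74). Then |AL| = |L − A| = 60.41.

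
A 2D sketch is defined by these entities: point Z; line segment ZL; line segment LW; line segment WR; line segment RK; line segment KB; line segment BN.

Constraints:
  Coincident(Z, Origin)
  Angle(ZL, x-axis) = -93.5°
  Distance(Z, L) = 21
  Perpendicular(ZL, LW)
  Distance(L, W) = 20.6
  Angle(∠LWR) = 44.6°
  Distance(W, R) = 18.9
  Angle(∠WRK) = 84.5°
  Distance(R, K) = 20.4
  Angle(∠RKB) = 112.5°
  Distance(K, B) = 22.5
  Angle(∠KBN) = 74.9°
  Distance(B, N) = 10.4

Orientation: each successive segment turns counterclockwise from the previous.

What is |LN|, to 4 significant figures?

19.69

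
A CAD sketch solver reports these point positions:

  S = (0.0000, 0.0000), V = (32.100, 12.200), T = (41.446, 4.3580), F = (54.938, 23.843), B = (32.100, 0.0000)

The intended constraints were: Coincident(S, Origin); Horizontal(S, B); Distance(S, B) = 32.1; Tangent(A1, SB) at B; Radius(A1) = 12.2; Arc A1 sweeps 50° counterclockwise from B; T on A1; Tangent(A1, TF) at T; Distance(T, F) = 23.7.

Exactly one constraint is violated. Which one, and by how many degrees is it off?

Tangent(A1, TF) at T — off by 5.30°.

S = (0.00, 0.00) ✓; S.y = 0.00, B.y = 0.00 ✓; |SB| = 32.10 ✓; ∠(VB, BS) = 90.00° ✓; |VB| = 12.20 ✓; bearing(V→T) − bearing(V→B) = 50.00° ✓; |VT| = 12.20 ✓; ∠(VT, TF) = 84.70° ✗; |TF| = 23.70 ✓.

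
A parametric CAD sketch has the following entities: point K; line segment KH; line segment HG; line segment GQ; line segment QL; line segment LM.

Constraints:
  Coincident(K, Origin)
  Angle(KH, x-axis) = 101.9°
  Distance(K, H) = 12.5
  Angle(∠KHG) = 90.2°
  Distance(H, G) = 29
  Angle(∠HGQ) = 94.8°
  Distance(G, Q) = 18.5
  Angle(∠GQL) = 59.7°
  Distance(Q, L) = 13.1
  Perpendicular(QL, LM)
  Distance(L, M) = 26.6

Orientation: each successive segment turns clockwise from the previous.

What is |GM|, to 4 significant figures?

11.27

∠GQL = 59.7° gives QL at 166.6° from the x-axis; with |QL| = 13.1, L = (18.41, 3.645). The perpendicularity gives LM at right angles to QL, so LM runs at 76.60°; with |LM| = 26.6, M = (24.58, 29.52). Then |GM| = |M − G| = 11.27.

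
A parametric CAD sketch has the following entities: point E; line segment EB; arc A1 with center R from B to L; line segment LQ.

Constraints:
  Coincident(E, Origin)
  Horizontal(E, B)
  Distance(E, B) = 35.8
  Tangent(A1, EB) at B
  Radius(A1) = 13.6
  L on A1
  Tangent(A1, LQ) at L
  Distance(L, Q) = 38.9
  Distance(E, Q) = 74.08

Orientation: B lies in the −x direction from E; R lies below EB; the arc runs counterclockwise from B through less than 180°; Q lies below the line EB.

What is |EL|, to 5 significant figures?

50.698

Checks: |RL| = 13.60 ✓; ∠(RL, LQ) = 90.00° ✓; |LQ| = 38.90 ✓; |EQ| = 74.08 ✓.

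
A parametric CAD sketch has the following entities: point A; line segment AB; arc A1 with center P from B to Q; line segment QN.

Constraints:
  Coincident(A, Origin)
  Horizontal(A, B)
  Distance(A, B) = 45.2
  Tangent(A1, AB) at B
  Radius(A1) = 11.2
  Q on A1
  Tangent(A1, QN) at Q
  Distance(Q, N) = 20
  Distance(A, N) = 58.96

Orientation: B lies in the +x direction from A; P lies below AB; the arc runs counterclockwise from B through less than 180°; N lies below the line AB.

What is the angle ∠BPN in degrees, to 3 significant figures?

172°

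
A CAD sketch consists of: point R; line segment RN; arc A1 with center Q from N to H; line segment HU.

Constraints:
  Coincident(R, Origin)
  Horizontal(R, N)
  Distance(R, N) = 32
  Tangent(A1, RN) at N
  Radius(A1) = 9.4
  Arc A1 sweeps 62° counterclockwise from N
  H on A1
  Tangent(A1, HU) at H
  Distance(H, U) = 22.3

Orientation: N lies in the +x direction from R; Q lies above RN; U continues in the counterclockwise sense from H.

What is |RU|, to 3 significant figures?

56.4

R is at the origin; R and N share the same y with |RN| = 32.0 and N on the +x side, so N = (32.0, 0.00). Tangency of A1 to RN means the radius QN is perpendicular to RN, so Q = N + (0, 9.4) = (32.0, 9.40). On A1, N sits at bearing -90° from Q; a 62° counterclockwise sweep puts H at bearing -28°, so H = Q + 9.4·(cos -28°, sin -28°) = (40.3, 4.99). Tangency of A1 to HU means the radius QH is perpendicular to HU, so HU runs along (−sin -28°, cos -28°); with |HU| = 22.3, U = (50.8, 24.7). Then |RU| = |U − R| = 56.4.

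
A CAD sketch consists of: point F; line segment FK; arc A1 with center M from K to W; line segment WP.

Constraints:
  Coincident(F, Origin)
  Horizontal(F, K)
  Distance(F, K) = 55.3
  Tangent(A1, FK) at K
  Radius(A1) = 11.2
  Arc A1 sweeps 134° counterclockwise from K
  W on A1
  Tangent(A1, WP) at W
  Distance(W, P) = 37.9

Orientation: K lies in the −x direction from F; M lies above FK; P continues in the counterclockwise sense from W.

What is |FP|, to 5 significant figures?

86.897

On A1, K sits at bearing -90° from M; a 134° counterclockwise sweep puts W at bearing 44°, so W = M + 11.2·(cos 44°, sin 44°) = (-47.243, 18.980). Since A1 is tangent to WP there, MW ⟂ WP, so WP runs along (−sin 44°, cos 44°); with |WP| = 37.9, P = (-73.571, 46.243). Then |FP| = |P − F| = 86.897.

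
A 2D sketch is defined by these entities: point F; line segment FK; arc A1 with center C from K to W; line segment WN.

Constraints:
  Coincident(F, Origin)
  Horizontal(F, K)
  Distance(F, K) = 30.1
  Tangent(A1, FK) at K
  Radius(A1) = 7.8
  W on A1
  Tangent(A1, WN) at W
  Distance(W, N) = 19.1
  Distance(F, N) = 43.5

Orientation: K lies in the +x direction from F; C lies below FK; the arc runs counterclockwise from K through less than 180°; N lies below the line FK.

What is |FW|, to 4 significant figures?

26.18

Checks: |CW| = 7.800 ✓; ∠(CW, WN) = 90.00° ✓; |WN| = 19.10 ✓; |FN| = 43.50 ✓.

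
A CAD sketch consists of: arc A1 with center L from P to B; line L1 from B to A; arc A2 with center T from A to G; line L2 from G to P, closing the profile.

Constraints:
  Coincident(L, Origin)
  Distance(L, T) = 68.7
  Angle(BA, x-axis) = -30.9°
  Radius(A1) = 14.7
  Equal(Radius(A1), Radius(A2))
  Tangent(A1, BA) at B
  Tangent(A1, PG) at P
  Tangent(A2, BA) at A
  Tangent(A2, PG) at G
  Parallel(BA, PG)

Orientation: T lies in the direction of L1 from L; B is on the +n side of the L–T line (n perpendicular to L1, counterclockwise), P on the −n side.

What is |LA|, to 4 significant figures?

70.26

Tangency of A1 to both parallel lines with radius 14.7 puts B and P at L ± 14.7·n: B = (7.549, 12.61), P = (-7.549, -12.61). Equal radii place A and G the same way about T: A = T + 14.7·n = (66.50, -22.67), G = T − 14.7·n = (51.40, -47.89). Then |LA| = |A − L| = 70.26.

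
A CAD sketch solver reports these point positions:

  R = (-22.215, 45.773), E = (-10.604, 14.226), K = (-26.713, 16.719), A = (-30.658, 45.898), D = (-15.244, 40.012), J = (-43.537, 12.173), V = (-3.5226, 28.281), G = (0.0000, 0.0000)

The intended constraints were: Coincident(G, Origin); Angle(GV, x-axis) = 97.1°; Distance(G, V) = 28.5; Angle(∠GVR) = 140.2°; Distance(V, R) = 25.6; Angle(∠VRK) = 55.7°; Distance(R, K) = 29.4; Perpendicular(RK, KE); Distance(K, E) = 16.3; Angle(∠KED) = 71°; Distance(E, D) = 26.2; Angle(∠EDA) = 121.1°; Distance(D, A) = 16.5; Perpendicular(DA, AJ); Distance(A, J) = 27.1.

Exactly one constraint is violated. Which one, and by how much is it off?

Distance(A, J) = 27.1 — off by 9.00.

G = (0.00, 0.00) ✓; GV at 97.10° ✓; |GV| = 28.50 ✓; ∠GVR = 140.2° ✓; |VR| = 25.60 ✓; ∠VRK = 55.70° ✓; |RK| = 29.40 ✓; ∠(RK, KE) = 90.00° ✓; |KE| = 16.30 ✓; ∠KED = 71.00° ✓; |ED| = 26.20 ✓; ∠EDA = 121.1° ✓; |DA| = 16.50 ✓; ∠(DA, AJ) = 90.00° ✓; |AJ| = 36.10 ✗.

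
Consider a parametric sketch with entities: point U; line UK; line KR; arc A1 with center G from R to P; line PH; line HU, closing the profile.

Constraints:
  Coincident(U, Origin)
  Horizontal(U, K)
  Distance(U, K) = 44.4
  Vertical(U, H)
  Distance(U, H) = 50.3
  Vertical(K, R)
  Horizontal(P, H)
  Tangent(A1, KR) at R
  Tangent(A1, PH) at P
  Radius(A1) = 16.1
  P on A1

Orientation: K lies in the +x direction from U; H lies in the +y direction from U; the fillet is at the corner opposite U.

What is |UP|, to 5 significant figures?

57.715

U is at the origin; U and K share the same y with |UK| = 44.4 and K on the +x side, so K = (44.400, 0.0000). U and H share the same x with |UH| = 50.3 and H on the +y side, so H = (0.0000, 50.300). The virtual corner opposite U is at (44.400, 50.300). Tangency of A1 to KR means the radius GR is perpendicular to KR and A1 meets PH tangentially, so GP is at right angles to PH, with radius 16.1, so the center G sits 16.1 in from both sides at G = (28.300, 34.200). That places the tangent points at R = (44.400, 34.200) on KR and P = (28.300, 50.300) on PH. Then |UP| = |P − U| = 57.715.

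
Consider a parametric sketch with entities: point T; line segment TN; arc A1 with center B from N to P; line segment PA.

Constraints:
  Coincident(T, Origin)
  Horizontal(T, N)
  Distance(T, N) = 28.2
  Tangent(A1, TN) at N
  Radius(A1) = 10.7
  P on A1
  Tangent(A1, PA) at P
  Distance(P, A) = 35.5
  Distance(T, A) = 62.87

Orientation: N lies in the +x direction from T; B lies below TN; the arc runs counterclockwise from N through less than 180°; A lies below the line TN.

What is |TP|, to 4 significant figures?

27.41

Checks: ∠(BN, NT) = 90.00° ✓; |BN| = 10.70 ✓; |BP| = 10.70 ✓; ∠(BP, PA) = 90.00° ✓; |PA| = 35.50 ✓; |TA| = 62.87 ✓.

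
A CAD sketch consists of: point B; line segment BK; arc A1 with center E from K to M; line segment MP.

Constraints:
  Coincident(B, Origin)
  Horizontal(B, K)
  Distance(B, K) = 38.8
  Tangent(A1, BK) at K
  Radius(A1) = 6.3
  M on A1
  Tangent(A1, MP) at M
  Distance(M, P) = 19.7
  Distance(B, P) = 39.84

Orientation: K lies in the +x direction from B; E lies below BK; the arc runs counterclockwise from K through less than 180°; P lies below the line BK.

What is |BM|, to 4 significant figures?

33.03

B is at the origin; BK is horizontal with |BK| = 38.8 and K on the +x side, so K = (38.80, 0.000). A1 meets BK tangentially, so EK is at right angles to BK, so E = K + (0, -6.3) = (38.80, -6.300). Since EM ⟂ MP (tangency), |EP| = √(6.3² + 19.7²) = 20.68 regardless of where M sits on A1. So P lies on both circle(B, 39.84) and circle(E, 20.68); the below-BK intersection is P = (30.74, -25.35). M is the foot of the tangent from P: M = (32.53, -5.728).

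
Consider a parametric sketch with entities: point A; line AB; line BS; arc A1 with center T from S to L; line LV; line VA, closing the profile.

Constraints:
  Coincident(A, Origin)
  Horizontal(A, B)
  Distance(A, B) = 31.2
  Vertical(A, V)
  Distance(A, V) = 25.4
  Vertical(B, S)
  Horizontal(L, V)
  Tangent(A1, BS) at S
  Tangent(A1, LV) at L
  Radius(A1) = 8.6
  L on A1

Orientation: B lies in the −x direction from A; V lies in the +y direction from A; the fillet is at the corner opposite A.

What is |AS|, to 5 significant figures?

35.436

A is at the origin; AB is horizontal with |AB| = 31.2 and B on the −x side, so B = (-31.200, 0.0000). AV is vertical with |AV| = 25.4 and V on the +y side, so V = (0.0000, 25.400). The virtual corner opposite A is at (-31.200, 25.400). The tangent condition forces TS to be normal to BS and tangency of A1 to LV means the radius TL is perpendicular to LV, with radius 8.6, so the center T sits 8.6 in from both sides at T = (-22.600, 16.800). That places the tangent points at S = (-31.200, 16.800) on BS and L = (-22.600, 25.400) on LV. Then |AS| = |S − A| = 35.436.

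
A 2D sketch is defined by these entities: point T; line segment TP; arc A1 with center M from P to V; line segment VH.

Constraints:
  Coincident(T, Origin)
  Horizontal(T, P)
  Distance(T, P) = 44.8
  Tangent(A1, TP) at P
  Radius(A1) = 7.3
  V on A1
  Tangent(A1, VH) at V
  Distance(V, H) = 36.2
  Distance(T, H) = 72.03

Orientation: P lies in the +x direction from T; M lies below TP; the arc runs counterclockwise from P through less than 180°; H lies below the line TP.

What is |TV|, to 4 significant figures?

40.38

T is at the origin; T and P share the same y with |TP| = 44.8 and P on the +x side, so P = (44.80, 0.000). The tangent condition forces MP to be normal to TP, so M = P + (0, -7.3) = (44.80, -7.300). Since MV ⟂ VH (tangency), |MH| = √(7.3² + 36.2²) = 36.93 regardless of where V sits on A1. So H lies on both circle(T, 72.03) and circle(M, 36.93); the below-TP intersection is H = (58.93, -41.42). V is the foot of the tangent from H: V = (38.74, -11.37).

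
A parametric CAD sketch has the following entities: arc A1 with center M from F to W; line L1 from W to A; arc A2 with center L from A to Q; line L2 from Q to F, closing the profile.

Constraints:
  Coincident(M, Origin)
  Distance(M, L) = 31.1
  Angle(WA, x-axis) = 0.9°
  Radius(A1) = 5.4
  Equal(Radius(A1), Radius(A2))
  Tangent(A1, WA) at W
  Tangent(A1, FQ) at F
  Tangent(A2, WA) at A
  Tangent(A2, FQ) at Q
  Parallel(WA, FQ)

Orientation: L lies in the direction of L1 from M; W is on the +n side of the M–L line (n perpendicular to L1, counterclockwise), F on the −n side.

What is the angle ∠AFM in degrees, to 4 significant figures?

70.85°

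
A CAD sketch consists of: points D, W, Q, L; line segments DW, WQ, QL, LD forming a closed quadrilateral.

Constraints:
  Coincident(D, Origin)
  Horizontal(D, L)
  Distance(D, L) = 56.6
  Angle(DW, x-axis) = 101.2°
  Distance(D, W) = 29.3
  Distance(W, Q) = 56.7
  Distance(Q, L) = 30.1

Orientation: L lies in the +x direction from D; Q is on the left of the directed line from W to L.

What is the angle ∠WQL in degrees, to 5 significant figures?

99.875°

Checks: |WQ| = 56.70 ✓; |QL| = 30.10 ✓.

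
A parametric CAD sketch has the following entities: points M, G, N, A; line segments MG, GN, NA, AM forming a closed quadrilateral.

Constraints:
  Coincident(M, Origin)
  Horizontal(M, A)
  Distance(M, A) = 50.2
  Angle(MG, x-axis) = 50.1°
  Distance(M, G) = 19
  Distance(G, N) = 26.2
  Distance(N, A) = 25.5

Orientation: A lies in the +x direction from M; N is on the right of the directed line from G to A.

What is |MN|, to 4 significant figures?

27.04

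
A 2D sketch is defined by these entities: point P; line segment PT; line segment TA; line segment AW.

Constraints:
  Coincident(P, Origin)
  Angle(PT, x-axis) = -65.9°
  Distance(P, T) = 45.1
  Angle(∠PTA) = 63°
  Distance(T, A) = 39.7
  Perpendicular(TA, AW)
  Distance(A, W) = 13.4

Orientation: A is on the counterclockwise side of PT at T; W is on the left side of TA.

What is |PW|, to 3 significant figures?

33.0

P is at the origin; PT runs at -65.9° with length 45.1, so T = 45.1·(cos -65.9°, sin -65.9°) = (18.4, -41.2). ∠PTA = 63.0°, so TA runs at -65.9° + (180° − 63.0°) = 51.1° from the x-axis; with |TA| = 39.7, A = T + 39.7·(cos 51.1°, sin 51.1°) = (43.3, -10.3). The perpendicularity gives AW at right angles to TA; with |AW| = 13.4 on the left of TA, W = A + 13.4·(-0.778, 0.628) = (32.9, -1.86). Then |PW| = |W − P| = 33.0.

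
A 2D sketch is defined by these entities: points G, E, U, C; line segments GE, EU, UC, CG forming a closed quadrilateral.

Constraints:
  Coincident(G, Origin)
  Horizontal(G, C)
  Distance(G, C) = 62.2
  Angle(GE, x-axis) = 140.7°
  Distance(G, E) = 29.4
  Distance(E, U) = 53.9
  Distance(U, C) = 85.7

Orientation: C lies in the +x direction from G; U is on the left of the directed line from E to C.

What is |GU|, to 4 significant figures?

64.67

G is at the origin; GC is horizontal with |GC| = 62.2 and C in +x, so C = (62.2, 0). GE runs at 140.7° with |GE| = 29.4, so E = (-22.75, 18.62). U is determined by |EU| = 53.9 and |UC| = 85.7 together: it lies at the intersection of circle(E, 53.9) and circle(C, 85.7). With |EC| = 86.97, the foot of the radical line on EC is 17.96 from E and the perpendicular offset is √(53.9² − 17.96²) = 50.82. Taking the left-of-EC solution: U = (5.675, 64.42).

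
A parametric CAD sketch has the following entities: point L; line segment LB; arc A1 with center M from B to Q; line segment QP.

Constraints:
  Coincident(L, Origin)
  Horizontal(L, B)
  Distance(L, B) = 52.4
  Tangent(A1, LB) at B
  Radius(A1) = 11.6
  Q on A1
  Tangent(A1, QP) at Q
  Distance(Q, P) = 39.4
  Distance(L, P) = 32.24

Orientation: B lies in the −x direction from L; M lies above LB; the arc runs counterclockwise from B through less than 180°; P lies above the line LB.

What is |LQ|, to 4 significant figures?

44.91

Checks: |MQ| = 11.60 ✓; ∠(MQ, QP) = 90.00° ✓; |QP| = 39.40 ✓; |LP| = 32.24 ✓.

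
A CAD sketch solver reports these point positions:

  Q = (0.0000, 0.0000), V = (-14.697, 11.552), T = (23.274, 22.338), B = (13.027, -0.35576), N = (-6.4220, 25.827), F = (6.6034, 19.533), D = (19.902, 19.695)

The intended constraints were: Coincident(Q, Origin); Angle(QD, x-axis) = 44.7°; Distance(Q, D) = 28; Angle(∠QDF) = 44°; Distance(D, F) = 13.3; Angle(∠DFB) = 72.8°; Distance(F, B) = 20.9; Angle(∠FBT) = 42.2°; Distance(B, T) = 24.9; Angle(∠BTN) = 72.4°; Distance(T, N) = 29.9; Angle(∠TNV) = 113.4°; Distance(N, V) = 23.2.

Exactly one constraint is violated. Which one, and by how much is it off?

Distance(N, V) = 23.2 — off by 6.70.

Q = (0.00, 0.00) ✓; QD at 44.70° ✓; |QD| = 28.00 ✓; ∠QDF = 44.00° ✓; |DF| = 13.30 ✓; ∠DFB = 72.80° ✓; |FB| = 20.90 ✓; ∠FBT = 42.20° ✓; |BT| = 24.90 ✓; ∠BTN = 72.40° ✓; |TN| = 29.90 ✓; ∠TNV = 113.4° ✓; |NV| = 16.50 ✗.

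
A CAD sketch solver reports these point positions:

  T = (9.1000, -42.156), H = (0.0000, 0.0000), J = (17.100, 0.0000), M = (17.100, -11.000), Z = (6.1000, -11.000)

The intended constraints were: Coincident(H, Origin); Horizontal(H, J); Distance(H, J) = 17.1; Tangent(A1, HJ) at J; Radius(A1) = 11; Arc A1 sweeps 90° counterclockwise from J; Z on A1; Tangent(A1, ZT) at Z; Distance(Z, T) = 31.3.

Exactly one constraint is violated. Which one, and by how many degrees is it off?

Tangent(A1, ZT) at Z — off by 5.50°.

H = (0.00, 0.00) ✓; H.y = 0.00, J.y = 0.00 ✓; |HJ| = 17.10 ✓; ∠(MJ, JH) = 90.00° ✓; |MJ| = 11.00 ✓; bearing(M→Z) − bearing(M→J) = 90.00° ✓; |MZ| = 11.00 ✓; ∠(MZ, ZT) = 84.50° ✗; |ZT| = 31.30 ✓.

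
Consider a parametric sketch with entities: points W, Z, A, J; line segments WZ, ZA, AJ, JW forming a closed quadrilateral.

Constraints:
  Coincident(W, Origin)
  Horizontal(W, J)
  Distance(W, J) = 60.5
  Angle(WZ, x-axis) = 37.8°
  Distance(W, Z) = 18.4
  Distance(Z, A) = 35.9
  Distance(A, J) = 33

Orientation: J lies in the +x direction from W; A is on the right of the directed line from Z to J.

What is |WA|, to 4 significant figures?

38.68

Checks: WZ at 37.80° ✓; |ZA| = 35.90 ✓; |AJ| = 33.00 ✓.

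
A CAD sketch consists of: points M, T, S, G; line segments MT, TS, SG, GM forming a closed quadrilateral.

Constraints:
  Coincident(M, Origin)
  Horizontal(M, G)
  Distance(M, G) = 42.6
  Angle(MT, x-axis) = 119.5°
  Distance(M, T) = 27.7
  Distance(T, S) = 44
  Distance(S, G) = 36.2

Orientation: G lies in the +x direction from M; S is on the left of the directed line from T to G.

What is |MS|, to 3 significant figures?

44.6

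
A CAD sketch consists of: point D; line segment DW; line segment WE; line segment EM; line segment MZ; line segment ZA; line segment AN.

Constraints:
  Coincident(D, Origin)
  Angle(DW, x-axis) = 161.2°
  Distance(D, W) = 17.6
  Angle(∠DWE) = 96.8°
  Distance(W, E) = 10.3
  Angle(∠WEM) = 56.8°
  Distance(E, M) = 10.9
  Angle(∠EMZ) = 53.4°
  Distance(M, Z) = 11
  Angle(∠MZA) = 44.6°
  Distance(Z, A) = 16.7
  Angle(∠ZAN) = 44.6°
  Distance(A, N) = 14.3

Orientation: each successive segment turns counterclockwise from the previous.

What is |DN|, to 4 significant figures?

8.029

D is at the origin; DW runs at 161.2° with length 17.6, so W = (-16.66, 5.672). ∠DWE = 96.8° gives WE at -115.6° from the x-axis; with |WE| = 10.3, E = (-21.11, -3.617). ∠WEM = 56.8° gives EM at 7.600° from the x-axis; with |EM| = 10.9, M = (-10.31, -2.175). ∠EMZ = 53.4° gives MZ at 134.2° from the x-axis; with |MZ| = 11.0, Z = (-17.98, 5.711). ∠MZA = 44.6° gives ZA at -90.40° from the x-axis; with |ZA| = 16.7, A = (-18.09, -10.99). ∠ZAN = 44.6° gives AN at 45.00° from the x-axis; with |AN| = 14.3, N = (-7.981, -0.8774). Then |DN| = |N − D| = 8.029.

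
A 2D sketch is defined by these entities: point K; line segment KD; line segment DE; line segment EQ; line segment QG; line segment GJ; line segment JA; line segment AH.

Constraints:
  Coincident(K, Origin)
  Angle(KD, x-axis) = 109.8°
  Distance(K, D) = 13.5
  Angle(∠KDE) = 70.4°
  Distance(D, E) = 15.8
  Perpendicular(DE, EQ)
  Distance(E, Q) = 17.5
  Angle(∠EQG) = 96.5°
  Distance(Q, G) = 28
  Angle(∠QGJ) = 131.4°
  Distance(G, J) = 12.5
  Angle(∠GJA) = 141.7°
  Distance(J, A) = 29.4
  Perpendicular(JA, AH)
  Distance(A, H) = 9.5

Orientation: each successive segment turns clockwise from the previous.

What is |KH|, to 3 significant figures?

37.6

∠GJA = 141.7° gives JA at 99.8° from the x-axis; with |JA| = 29.4, A = (-30.8, 29.3). JA is perpendicular to AH, so AH runs at 9.80°; with |AH| = 9.5, H = (-21.5, 30.9). Then |KH| = |H − K| = 37.6.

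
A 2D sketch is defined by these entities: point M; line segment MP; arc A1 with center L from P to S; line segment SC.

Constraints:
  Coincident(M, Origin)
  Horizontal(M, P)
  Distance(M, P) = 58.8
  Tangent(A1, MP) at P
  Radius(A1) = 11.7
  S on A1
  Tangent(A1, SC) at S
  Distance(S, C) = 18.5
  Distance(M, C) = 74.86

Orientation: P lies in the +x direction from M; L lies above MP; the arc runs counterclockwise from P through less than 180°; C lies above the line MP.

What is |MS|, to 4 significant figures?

71.64

M is at the origin; M and P share the same y with |MP| = 58.8 and P on the +x side, so P = (58.80, 0.000). Since A1 is tangent to MP there, LP ⟂ MP, so L = P + (0, 11.7) = (58.80, 11.70). Since LS ⟂ SC (tangency), |LC| = √(11.7² + 18.5²) = 21.89 regardless of where S sits on A1. So C lies on both circle(M, 74.86) and circle(L, 21.89); the above-MP intersection is C = (67.85, 31.63). S is the foot of the tangent from C: S = (70.39, 13.31).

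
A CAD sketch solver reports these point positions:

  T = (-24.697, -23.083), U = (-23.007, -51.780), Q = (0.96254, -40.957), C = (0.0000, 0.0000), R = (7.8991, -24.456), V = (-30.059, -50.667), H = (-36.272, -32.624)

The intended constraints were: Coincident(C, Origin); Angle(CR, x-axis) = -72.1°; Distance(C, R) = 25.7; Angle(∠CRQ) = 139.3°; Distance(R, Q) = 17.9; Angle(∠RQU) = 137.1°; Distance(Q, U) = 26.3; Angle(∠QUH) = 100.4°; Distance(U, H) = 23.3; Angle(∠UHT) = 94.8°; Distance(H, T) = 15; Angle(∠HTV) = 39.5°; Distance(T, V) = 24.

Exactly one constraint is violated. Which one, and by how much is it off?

Distance(T, V) = 24 — off by 4.10.

C = (0.00, 0.00) ✓; CR at -72.10° ✓; |CR| = 25.70 ✓; ∠CRQ = 139.3° ✓; |RQ| = 17.90 ✓; ∠RQU = 137.1° ✓; |QU| = 26.30 ✓; ∠QUH = 100.4° ✓; |UH| = 23.30 ✓; ∠UHT = 94.80° ✓; |HT| = 15.00 ✓; ∠HTV = 39.50° ✓; |TV| = 28.10 ✗.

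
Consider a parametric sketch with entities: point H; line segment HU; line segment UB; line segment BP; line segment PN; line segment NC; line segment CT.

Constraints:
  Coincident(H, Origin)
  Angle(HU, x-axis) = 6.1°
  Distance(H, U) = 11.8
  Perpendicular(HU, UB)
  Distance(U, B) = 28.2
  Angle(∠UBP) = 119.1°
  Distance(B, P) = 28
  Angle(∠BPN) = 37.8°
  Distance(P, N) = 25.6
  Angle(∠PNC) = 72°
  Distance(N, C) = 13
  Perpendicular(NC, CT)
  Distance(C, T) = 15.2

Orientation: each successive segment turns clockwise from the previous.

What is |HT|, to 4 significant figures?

38.37

∠PNC = 72.0° gives NC at -35.00° from the x-axis; with |NC| = 13.0, C = (9.983, -25.90). The perpendicularity gives CT at right angles to NC, so CT runs at -125.0°; with |CT| = 15.2, T = (1.265, -38.35). Then |HT| = |T − H| = 38.37.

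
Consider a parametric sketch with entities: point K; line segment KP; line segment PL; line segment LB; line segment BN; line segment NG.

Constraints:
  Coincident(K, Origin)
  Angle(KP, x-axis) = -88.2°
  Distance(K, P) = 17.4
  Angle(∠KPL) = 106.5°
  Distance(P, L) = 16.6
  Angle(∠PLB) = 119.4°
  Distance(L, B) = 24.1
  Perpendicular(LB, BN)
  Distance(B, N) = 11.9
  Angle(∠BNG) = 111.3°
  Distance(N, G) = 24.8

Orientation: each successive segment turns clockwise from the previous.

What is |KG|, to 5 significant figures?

6.7369

K is at the origin; KP runs at -88.2° with length 17.4, so P = (0.54655, -17.391). ∠KPL = 106.5° gives PL at -161.70° from the x-axis; with |PL| = 16.6, L = (-15.214, -22.604). ∠PLB = 119.4° gives LB at 137.70° from the x-axis; with |LB| = 24.1, B = (-33.039, -6.3841). LB ⟂ BN, so BN runs at 47.700°; with |BN| = 11.9, N = (-25.030, 2.4175). ∠BNG = 111.3° gives NG at -21.000° from the x-axis; with |NG| = 24.8, G = (-1.8774, -6.4700). Then |KG| = |G − K| = 6.7369.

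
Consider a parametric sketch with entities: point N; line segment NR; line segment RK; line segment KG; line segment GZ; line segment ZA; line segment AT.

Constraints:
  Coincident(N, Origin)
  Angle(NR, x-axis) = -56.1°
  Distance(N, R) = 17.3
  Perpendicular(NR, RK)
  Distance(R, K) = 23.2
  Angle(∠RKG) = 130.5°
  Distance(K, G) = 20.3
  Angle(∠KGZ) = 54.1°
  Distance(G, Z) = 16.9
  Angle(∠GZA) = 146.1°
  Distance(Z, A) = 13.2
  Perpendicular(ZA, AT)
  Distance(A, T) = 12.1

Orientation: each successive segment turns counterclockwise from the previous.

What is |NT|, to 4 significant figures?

22.39

N is at the origin; NR runs at -56.1° with length 17.3, so R = (9.649, -14.36). The perpendicularity gives RK at right angles to NR, so RK runs at 33.90°; with |RK| = 23.2, K = (28.91, -1.420). ∠RKG = 130.5° gives KG at 83.40° from the x-axis; with |KG| = 20.3, G = (31.24, 18.75). ∠KGZ = 54.1° gives GZ at -150.7° from the x-axis; with |GZ| = 16.9, Z = (16.50, 10.48). ∠GZA = 146.1° gives ZA at -116.8° from the x-axis; with |ZA| = 13.2, A = (10.55, -1.307). ZA is perpendicular to AT, so AT runs at -26.80°; with |AT| = 12.1, T = (21.35, -6.762). Then |NT| = |T − N| = 22.39.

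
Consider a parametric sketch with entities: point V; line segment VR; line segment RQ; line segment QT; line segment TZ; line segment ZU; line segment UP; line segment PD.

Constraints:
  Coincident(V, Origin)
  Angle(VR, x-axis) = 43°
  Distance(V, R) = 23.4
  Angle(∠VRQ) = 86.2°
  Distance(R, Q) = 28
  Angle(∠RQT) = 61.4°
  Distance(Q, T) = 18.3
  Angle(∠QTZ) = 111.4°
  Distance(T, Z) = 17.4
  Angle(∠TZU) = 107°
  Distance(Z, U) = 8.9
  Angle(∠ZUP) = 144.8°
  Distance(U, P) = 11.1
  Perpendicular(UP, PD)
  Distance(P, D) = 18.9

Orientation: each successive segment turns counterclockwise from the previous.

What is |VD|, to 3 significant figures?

28.9

V is at the origin; VR runs at 43.0° with length 23.4, so R = (17.1, 16.0). ∠VRQ = 86.2° gives RQ at 137° from the x-axis; with |RQ| = 28.0, Q = (-3.30, 35.1). ∠RQT = 61.4° gives QT at -105° from the x-axis; with |QT| = 18.3, T = (-7.91, 17.4). ∠QTZ = 111.4° gives TZ at -36.0° from the x-axis; with |TZ| = 17.4, Z = (6.17, 7.19). ∠TZU = 107.0° gives ZU at 37.0° from the x-axis; with |ZU| = 8.9, U = (13.3, 12.5). ∠ZUP = 144.8° gives UP at 72.2° from the x-axis; with |UP| = 11.1, P = (16.7, 23.1). UP is perpendicular to PD, so PD runs at 162°; with |PD| = 18.9, D = (-1.33, 28.9). Then |VD| = |D − V| = 28.9.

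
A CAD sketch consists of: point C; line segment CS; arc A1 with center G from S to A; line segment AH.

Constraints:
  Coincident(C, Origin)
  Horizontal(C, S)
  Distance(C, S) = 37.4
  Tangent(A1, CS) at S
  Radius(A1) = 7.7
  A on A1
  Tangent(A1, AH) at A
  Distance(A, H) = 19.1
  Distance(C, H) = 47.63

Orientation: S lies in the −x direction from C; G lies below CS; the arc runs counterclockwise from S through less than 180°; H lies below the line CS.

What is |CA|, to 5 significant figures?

45.826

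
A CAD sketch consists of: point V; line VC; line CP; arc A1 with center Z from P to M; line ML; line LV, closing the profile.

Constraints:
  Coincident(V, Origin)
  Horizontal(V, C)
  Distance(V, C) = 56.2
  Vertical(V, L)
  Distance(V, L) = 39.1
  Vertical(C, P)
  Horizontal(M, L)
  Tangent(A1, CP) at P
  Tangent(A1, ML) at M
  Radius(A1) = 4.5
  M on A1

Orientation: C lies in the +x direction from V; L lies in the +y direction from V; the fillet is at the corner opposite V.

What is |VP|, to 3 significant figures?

66.0

V is at the origin; V and C share the same y with |VC| = 56.2 and C on the +x side, so C = (56.2, 0.00). VL is vertical with |VL| = 39.1 and L on the +y side, so L = (0.00, 39.1). The virtual corner opposite V is at (56.2, 39.1). The tangent condition forces ZP to be normal to CP and tangency of A1 to ML means the radius ZM is perpendicular to ML, with radius 4.5, so the center Z sits 4.5 in from both sides at Z = (51.7, 34.6). That places the tangent points at P = (56.2, 34.6) on CP and M = (51.7, 39.1) on ML. Then |VP| = |P − V| = 66.0.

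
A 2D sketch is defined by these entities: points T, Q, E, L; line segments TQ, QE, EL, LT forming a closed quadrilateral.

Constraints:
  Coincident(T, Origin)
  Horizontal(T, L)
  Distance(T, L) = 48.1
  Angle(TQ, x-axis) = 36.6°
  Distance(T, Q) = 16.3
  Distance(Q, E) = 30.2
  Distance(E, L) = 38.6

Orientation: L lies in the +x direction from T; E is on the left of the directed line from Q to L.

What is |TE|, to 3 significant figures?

46.0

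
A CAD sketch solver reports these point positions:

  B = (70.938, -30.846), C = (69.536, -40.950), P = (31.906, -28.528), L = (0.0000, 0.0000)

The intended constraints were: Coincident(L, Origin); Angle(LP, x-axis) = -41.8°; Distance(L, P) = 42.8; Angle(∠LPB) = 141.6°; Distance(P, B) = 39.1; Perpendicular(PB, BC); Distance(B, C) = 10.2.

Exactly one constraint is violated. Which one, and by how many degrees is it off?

Perpendicular(PB, BC) — off by 4.50°.

L = (0.00, 0.00) ✓; LP at -41.80° ✓; |LP| = 42.80 ✓; ∠LPB = 141.6° ✓; |PB| = 39.10 ✓; ∠(PB, BC) = 94.50° ✗; |BC| = 10.20 ✓.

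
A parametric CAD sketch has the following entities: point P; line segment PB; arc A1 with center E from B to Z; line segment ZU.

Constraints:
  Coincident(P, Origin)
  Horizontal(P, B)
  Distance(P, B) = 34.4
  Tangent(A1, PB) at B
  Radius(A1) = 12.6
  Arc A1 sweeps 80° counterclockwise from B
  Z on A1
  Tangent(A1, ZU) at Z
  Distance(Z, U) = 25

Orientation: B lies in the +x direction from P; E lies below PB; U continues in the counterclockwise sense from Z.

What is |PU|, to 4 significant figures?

39.23

P is at the origin; P and B share the same y with |PB| = 34.4 and B on the +x side, so B = (34.40, 0.000). Since A1 is tangent to PB there, EB ⟂ PB, so E = B + (0, -12.6) = (34.40, -12.60). On A1, B sits at bearing 90° from E; an 80° counterclockwise sweep puts Z at bearing 170°, so Z = E + 12.6·(cos 170°, sin 170°) = (21.99, -10.41). Tangency of A1 to ZU means the radius EZ is perpendicular to ZU, so ZU runs along (−sin 170°, cos 170°); with |ZU| = 25.0, U = (17.65, -35.03). Then |PU| = |U − P| = 39.23.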